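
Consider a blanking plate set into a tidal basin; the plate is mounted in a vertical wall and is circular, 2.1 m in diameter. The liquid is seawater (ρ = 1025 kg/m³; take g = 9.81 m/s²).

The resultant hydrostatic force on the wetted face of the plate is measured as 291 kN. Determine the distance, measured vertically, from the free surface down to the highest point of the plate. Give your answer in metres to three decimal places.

γ = ρg = 1025 × 9.81 / 1000 = 10.05525 kN/m³.
A = π(1.05)² = 3.46361 m².
From F = γ·h_c·A, the centroid depth is h_c = 291/(10.05525 × 3.46361) = 8.35547 m.
The centroid is at the centre, 1.05 m below the top of the plate, so the highest point sits at h_top = 8.35547 − 1.05 = 7.30547 m below the surface.

d_top ≈ 7.305 m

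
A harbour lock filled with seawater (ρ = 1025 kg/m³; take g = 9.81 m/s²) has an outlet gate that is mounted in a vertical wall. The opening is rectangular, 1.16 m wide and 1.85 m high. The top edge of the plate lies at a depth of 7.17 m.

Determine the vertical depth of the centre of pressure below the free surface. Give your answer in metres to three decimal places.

γ = ρg = 1025 × 9.81 / 1000 = 10.05525 kN/m³.
The centroid lies 1.85/2 = 0.925 m below the top edge, so the centroid depth is h_c = 7.17 + 0.925 = 8.095 m.
A = 1.16 × 1.85 = 2.146 m².
Resultant F = γ·h_c·A = 10.05525 × 8.095 × 2.146 = 174.678 kN.
I_c = b·h³/12 = 1.16 × 1.85³/12 = 0.612057 m⁴.
Centre of pressure: y_p = y_c + I_c/(y_c·A) = 8.095 + 0.612057/(8.095 × 2.146) = 8.095 + 0.0352326 = 8.13023 m along the plane.

h_p = 8.130 m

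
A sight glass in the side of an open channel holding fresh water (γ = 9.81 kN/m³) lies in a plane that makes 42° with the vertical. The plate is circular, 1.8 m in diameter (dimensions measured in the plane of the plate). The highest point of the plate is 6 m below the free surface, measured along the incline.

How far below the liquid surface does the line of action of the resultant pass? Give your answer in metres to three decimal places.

γ = 9.81 kN/m³.
The plate makes 42° with the vertical, i.e. θ = 90° − 42° = 48° to the horizontal. Measuring y along the incline from the free-surface line, vertical depth h = y·sinθ with sinθ = 0.743145.
The centroid is at the centre, 0.9 m below the top of the plate, so y_c = 6 + 0.9 = 6.9 m and h_c = 6.9 × 0.743145 = 5.1277 m.
A = π(0.9)² = 2.54469 m².
Resultant F = γ·h_c·A = 9.81 × 5.1277 × 2.54469 = 128.005 kN.
I_c = πr⁴/4 = π × 0.9⁴/4 = 0.5153 m⁴.
Centre of pressure: y_p = y_c + I_c/(y_c·A) = 6.9 + 0.5153/(6.9 × 2.54469) = 6.9 + 0.0293478 = 6.92935 m along the plane.
Vertically, h_p = y_p·sinθ = 6.92935 × 0.743145 = 5.14951 m.

h_p = 5.150 m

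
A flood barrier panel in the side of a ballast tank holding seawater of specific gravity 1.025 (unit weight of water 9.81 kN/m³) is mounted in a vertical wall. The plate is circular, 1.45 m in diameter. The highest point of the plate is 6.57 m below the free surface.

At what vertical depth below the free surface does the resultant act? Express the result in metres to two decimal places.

γ = 1.025 × 9.81 = 10.05525 kN/m³.
The centroid is at the centre, 0.725 m below the top of the plate, so the centroid depth is h_c = 6.57 + 0.725 = 7.295 m.
A = π(0.725)² = 1.6513 m².
Resultant F = γ·h_c·A = 10.05525 × 7.295 × 1.6513 = 121.128 kN.
I_c = πr⁴/4 = π × 0.725⁴/4 = 0.216991 m⁴.
Centre of pressure: y_p = y_c + I_c/(y_c·A) = 7.295 + 0.216991/(7.295 × 1.6513) = 7.295 + 0.0180132 = 7.31301 m along the plane.

h_p = 7.31 m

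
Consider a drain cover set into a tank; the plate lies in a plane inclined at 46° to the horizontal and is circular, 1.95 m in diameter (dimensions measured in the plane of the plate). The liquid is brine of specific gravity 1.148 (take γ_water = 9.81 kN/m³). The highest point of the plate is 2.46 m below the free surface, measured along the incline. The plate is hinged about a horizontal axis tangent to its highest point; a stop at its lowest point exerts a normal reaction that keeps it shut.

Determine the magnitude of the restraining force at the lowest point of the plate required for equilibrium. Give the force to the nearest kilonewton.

γ = 1.148 × 9.81 = 11.26188 kN/m³.
Let θ = 46° be the plate's angle to the horizontal; measure y along the incline from where the plane meets the free surface. Vertical depth h = y·sinθ with sinθ = 0.719340.
The centroid is at the centre, 0.975 m below the top of the plate, so y_c = 2.46 + 0.975 = 3.435 m and h_c = 3.435 × 0.719340 = 2.47093 m.
A = π(0.975)² = 2.98648 m².
Resultant F = γ·h_c·A = 11.26188 × 2.47093 × 2.98648 = 83.1057 kN.
I_c = πr⁴/4 = π × 0.975⁴/4 = 0.709755 m⁴.
Centre of pressure: y_p = y_c + I_c/(y_c·A) = 3.435 + 0.709755/(3.435 × 2.98648) = 3.435 + 0.0691866 = 3.50419 m along the plane.
The resultant acts 0.975 + 0.0691866 = 1.04419 m (along the plate) below the hinge at the top edge, so the moment about the hinge is M = F × 1.04419 = 83.1057 × 1.04419 = 86.7781 kN·m.
A normal force at the bottom, 1.95 m from the hinge, must supply this moment: P = 86.7781/1.95 = 44.5016 kN.

P ≈ 45 kN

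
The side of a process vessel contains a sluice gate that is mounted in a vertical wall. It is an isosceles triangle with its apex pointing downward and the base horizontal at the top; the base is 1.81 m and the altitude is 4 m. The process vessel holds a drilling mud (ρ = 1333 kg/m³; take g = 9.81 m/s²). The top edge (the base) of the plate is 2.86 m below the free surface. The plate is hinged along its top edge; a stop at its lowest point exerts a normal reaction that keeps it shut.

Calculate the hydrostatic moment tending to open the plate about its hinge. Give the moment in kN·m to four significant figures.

M ≈ 306.7 kN·m

γ = ρg = 1333 × 9.81 / 1000 = 13.07673 kN/m³.
With the apex down, the centroid sits h/3 = 4/3 = 1.33333 m below the base (the top edge), so the centroid depth is h_c = 2.86 + 1.33333 = 4.19333 m.
A = ½ × 1.81 × 4 = 3.62 m².
Resultant F = γ·h_c·A = 13.07673 × 4.19333 × 3.62 = 198.503 kN.
I_c = b·h³/36 = 1.81 × 4³/36 = 3.21778 m⁴.
Centre of pressure: y_p = y_c + I_c/(y_c·A) = 4.19333 + 3.21778/(4.19333 × 3.62) = 4.19333 + 0.211977 = 4.40531 m along the plane.
The resultant acts 1.33333 + 0.211977 = 1.54531 m (along the plate) below the hinge at the top edge, so the moment about the hinge is M = F × 1.54531 = 198.503 × 1.54531 = 306.749 kN·m.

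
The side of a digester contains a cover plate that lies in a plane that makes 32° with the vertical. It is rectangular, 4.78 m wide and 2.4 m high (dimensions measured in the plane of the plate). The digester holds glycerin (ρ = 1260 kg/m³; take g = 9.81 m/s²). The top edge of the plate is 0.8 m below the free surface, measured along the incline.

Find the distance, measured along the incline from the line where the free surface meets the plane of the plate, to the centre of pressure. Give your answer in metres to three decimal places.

y_p = 2.240 m

γ = ρg = 1260 × 9.81 / 1000 = 12.3606 kN/m³.
The plate makes 32° with the vertical, i.e. θ = 90° − 32° = 58° to the horizontal. Measuring y along the incline from the free-surface line, vertical depth h = y·sinθ with sinθ = 0.848048.
The centroid lies 2.4/2 = 1.2 m below the top edge, so y_c = 0.8 + 1.2 = 2 m and h_c = 2 × 0.848048 = 1.6961 m.
A = 4.78 × 2.4 = 11.472 m².
Resultant F = γ·h_c·A = 12.3606 × 1.6961 × 11.472 = 240.508 kN.
I_c = b·h³/12 = 4.78 × 2.4³/12 = 5.50656 m⁴.
Centre of pressure: y_p = y_c + I_c/(y_c·A) = 2 + 5.50656/(2 × 11.472) = 2 + 0.24 = 2.24 m along the plane.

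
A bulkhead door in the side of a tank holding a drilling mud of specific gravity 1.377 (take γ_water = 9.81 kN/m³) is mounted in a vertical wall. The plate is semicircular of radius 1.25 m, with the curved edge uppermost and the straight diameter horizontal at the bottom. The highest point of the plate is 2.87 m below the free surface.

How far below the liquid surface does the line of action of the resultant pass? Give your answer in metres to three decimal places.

γ = 1.377 × 9.81 = 13.50837 kN/m³.
The centroid lies 4r/(3π) = 0.530516 m above the diameter, so r − 4r/(3π) = 1.25 − 0.530516 = 0.719484 m below the topmost point, so the centroid depth is h_c = 2.87 + 0.719484 = 3.58948 m.
A = πr²/2 = π × 1.25²/2 = 2.45437 m².
Resultant F = γ·h_c·A = 13.50837 × 3.58948 × 2.45437 = 119.008 kN.
I_c = (π/8 − 8/(9π))·r⁴ = 0.109757 × 1.25⁴ = 0.267961 m⁴.
Centre of pressure: y_p = y_c + I_c/(y_c·A) = 3.58948 + 0.267961/(3.58948 × 2.45437) = 3.58948 + 0.0304159 = 3.6199 m along the plane.

h_p = 3.620 m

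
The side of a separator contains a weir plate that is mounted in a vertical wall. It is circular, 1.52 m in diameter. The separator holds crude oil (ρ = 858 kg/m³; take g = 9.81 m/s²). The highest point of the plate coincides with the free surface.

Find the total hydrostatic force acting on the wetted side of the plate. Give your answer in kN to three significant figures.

γ = ρg = 858 × 9.81 / 1000 = 8.41698 kN/m³.
The centroid is at the centre, 0.76 m below the top of the plate, so the centroid depth is h_c = 0.76 m.
A = π(0.76)² = 1.81458 m².
Resultant F = γ·h_c·A = 8.41698 × 0.76 × 1.81458 = 11.6077 kN.

F ≈ 11.6 kN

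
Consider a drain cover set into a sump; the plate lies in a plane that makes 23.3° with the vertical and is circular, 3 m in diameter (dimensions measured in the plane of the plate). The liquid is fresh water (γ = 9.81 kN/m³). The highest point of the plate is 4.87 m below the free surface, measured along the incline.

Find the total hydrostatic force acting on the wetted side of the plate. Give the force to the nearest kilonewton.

γ = 9.81 kN/m³.
The plate makes 23.3° with the vertical, i.e. θ = 90° − 23.3° = 66.7° to the horizontal. Measuring y along the incline from the free-surface line, vertical depth h = y·sinθ with sinθ = 0.918446.
The centroid is at the centre, 1.5 m below the top of the plate, so y_c = 4.87 + 1.5 = 6.37 m and h_c = 6.37 × 0.918446 = 5.8505 m.
A = π(1.5)² = 7.06858 m².
Resultant F = γ·h_c·A = 9.81 × 5.8505 × 7.06858 = 405.69 kN.

F ≈ 406 kN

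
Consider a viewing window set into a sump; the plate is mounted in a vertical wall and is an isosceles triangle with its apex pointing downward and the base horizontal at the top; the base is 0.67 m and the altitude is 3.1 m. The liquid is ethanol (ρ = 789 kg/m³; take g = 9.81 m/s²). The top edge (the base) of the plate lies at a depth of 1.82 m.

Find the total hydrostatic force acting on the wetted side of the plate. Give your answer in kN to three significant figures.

γ = ρg = 789 × 9.81 / 1000 = 7.74009 kN/m³.
With the apex down, the centroid sits h/3 = 3.1/3 = 1.03333 m below the base (the top edge), so the centroid depth is h_c = 1.82 + 1.03333 = 2.85333 m.
A = ½ × 0.67 × 3.1 = 1.0385 m².
Resultant F = γ·h_c·A = 7.74009 × 2.85333 × 1.0385 = 22.9353 kN.

F ≈ 22.9 kN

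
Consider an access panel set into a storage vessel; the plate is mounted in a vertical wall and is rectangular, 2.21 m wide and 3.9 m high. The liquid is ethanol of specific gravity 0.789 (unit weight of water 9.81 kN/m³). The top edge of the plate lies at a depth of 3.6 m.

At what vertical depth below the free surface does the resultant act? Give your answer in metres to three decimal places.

γ = 0.789 × 9.81 = 7.74009 kN/m³.
The centroid lies 3.9/2 = 1.95 m below the top edge, so the centroid depth is h_c = 3.6 + 1.95 = 5.55 m.
A = 2.21 × 3.9 = 8.619 m².
Resultant F = γ·h_c·A = 7.74009 × 5.55 × 8.619 = 370.251 kN.
I_c = b·h³/12 = 2.21 × 3.9³/12 = 10.9246 m⁴.
Centre of pressure: y_p = y_c + I_c/(y_c·A) = 5.55 + 10.9246/(5.55 × 8.619) = 5.55 + 0.228379 = 5.77838 m along the plane.

h_p = 5.778 m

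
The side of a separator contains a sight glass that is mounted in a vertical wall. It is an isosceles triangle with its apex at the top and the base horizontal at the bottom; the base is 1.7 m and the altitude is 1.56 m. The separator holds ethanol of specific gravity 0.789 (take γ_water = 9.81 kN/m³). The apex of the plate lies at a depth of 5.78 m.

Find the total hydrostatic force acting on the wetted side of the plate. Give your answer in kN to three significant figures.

γ = 0.789 × 9.81 = 7.74009 kN/m³.
With the apex up, the centroid sits 2h/3 = 2 × 1.56/3 = 1.04 m below the apex, so the centroid depth is h_c = 5.78 + 1.04 = 6.82 m.
A = ½ × 1.7 × 1.56 = 1.326 m².
Resultant F = γ·h_c·A = 7.74009 × 6.82 × 1.326 = 69.9961 kN.

F ≈ 70.0 kN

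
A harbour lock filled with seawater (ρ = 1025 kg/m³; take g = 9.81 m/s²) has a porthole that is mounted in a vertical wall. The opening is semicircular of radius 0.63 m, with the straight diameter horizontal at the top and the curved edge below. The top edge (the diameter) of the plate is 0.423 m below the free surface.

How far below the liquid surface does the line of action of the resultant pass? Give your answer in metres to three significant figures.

h_p = 0.731 m

γ = ρg = 1025 × 9.81 / 1000 = 10.05525 kN/m³.
The centroid of a semicircle lies 4r/(3π) = 0.26738 m from the diameter, here below the top edge, so the centroid depth is h_c = 0.423 + 0.26738 = 0.69038 m.
A = πr²/2 = π × 0.63²/2 = 0.623449 m².
Resultant F = γ·h_c·A = 10.05525 × 0.69038 × 0.623449 = 4.32795 kN.
I_c = (π/8 − 8/(9π))·r⁴ = 0.109757 × 0.63⁴ = 0.01729 m⁴.
Centre of pressure: y_p = y_c + I_c/(y_c·A) = 0.69038 + 0.01729/(0.69038 × 0.623449) = 0.69038 + 0.0401704 = 0.73055 m along the plane.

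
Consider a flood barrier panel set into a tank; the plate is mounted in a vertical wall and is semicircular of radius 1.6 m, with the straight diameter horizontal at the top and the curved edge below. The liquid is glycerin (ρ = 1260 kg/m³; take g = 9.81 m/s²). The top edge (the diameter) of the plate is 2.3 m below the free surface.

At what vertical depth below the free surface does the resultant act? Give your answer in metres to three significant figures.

h_p = 3.04 m

γ = ρg = 1260 × 9.81 / 1000 = 12.3606 kN/m³.
The centroid of a semicircle lies 4r/(3π) = 0.679061 m from the diameter, here below the top edge, so the centroid depth is h_c = 2.3 + 0.679061 = 2.97906 m.
A = πr²/2 = π × 1.6²/2 = 4.02124 m².
Resultant F = γ·h_c·A = 12.3606 × 2.97906 × 4.02124 = 148.074 kN.
I_c = (π/8 − 8/(9π))·r⁴ = 0.109757 × 1.6⁴ = 0.719303 m⁴.
Centre of pressure: y_p = y_c + I_c/(y_c·A) = 2.97906 + 0.719303/(2.97906 × 4.02124) = 2.97906 + 0.0600444 = 3.0391 m along the plane.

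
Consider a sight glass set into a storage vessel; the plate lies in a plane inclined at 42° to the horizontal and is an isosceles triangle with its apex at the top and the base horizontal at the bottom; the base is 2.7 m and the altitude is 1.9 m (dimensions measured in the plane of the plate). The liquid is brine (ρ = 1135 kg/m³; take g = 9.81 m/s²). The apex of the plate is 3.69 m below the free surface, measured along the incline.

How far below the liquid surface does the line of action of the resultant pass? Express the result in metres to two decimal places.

h_p = 3.34 m

γ = ρg = 1135 × 9.81 / 1000 = 11.13435 kN/m³.
Let θ = 42° be the plate's angle to the horizontal; measure y along the incline from where the plane meets the free surface. Vertical depth h = y·sinθ with sinθ = 0.669131.
With the apex up, the centroid sits 2h/3 = 2 × 1.9/3 = 1.26667 m below the apex, so y_c = 3.69 + 1.26667 = 4.95667 m and h_c = 4.95667 × 0.669131 = 3.31666 m.
A = ½ × 2.7 × 1.9 = 2.565 m².
Resultant F = γ·h_c·A = 11.13435 × 3.31666 × 2.565 = 94.7225 kN.
I_c = b·h³/36 = 2.7 × 1.9³/36 = 0.514425 m⁴.
Centre of pressure: y_p = y_c + I_c/(y_c·A) = 4.95667 + 0.514425/(4.95667 × 2.565) = 4.95667 + 0.0404618 = 4.99713 m along the plane.
Vertically, h_p = y_p·sinθ = 4.99713 × 0.669131 = 3.34373 m.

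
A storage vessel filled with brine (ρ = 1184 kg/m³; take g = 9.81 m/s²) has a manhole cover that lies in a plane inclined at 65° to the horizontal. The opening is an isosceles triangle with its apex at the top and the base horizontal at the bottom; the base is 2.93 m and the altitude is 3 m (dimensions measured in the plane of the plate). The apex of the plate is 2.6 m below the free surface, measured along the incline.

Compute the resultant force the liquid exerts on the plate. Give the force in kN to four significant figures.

γ = ρg = 1184 × 9.81 / 1000 = 11.61504 kN/m³.
Let θ = 65° be the plate's angle to the horizontal; measure y along the incline from where the plane meets the free surface. Vertical depth h = y·sinθ with sinθ = 0.906308.
With the apex up, the centroid sits 2h/3 = 2 × 3/3 = 2 m below the apex, so y_c = 2.6 + 2 = 4.6 m and h_c = 4.6 × 0.906308 = 4.16902 m.
A = ½ × 2.93 × 3 = 4.395 m².
Resultant F = γ·h_c·A = 11.61504 × 4.16902 × 4.395 = 212.821 kN.

F ≈ 212.8 kN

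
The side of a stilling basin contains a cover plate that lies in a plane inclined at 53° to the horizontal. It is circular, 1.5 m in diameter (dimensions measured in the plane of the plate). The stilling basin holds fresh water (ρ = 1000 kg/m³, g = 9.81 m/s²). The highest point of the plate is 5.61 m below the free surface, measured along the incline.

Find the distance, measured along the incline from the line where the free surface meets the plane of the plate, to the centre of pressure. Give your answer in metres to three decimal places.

γ = ρg = 1000 × 9.81 = 9810 N/m³ = 9.81 kN/m³.
Let θ = 53° be the plate's angle to the horizontal; measure y along the incline from where the plane meets the free surface. Vertical depth h = y·sinθ with sinθ = 0.798636.
The centroid is at the centre, 0.75 m below the top of the plate, so y_c = 5.61 + 0.75 = 6.36 m and h_c = 6.36 × 0.798636 = 5.07932 m.
A = π(0.75)² = 1.76715 m².
Resultant F = γ·h_c·A = 9.81 × 5.07932 × 1.76715 = 88.0538 kN.
I_c = πr⁴/4 = π × 0.75⁴/4 = 0.248505 m⁴.
Centre of pressure: y_p = y_c + I_c/(y_c·A) = 6.36 + 0.248505/(6.36 × 1.76715) = 6.36 + 0.0221108 = 6.38211 m along the plane.

y_p = 6.382 m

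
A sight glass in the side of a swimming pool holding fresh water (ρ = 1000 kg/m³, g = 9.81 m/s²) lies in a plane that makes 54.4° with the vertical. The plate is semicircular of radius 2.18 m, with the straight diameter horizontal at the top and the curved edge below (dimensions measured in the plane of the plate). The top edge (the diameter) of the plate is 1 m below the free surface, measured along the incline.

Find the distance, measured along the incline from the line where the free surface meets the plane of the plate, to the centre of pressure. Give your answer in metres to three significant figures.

γ = ρg = 1000 × 9.81 = 9810 N/m³ = 9.81 kN/m³.
The plate makes 54.4° with the vertical, i.e. θ = 90° − 54.4° = 35.6° to the horizontal. Measuring y along the incline from the free-surface line, vertical depth h = y·sinθ with sinθ = 0.582123.
The centroid of a semicircle lies 4r/(3π) = 0.925221 m from the diameter, here below the top edge, so y_c = 1 + 0.925221 = 1.92522 m and h_c = 1.92522 × 0.582123 = 1.12071 m.
A = πr²/2 = π × 2.18²/2 = 7.46505 m².
Resultant F = γ·h_c·A = 9.81 × 1.12071 × 7.46505 = 82.072 kN.
I_c = (π/8 − 8/(9π))·r⁴ = 0.109757 × 2.18⁴ = 2.4789 m⁴.
Centre of pressure: y_p = y_c + I_c/(y_c·A) = 1.92522 + 2.4789/(1.92522 × 7.46505) = 1.92522 + 0.172483 = 2.0977 m along the plane.

y_p = 2.10 m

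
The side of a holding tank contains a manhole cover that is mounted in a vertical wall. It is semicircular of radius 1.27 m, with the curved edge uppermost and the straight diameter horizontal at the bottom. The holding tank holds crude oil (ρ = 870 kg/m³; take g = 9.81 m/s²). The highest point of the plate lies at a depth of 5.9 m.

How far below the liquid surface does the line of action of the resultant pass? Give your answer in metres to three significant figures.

γ = ρg = 870 × 9.81 / 1000 = 8.5347 kN/m³.
The centroid lies 4r/(3π) = 0.539005 m above the diameter, so r − 4r/(3π) = 1.27 − 0.539005 = 0.730995 m below the topmost point, so the centroid depth is h_c = 5.9 + 0.730995 = 6.631 m.
A = πr²/2 = π × 1.27²/2 = 2.53354 m².
Resultant F = γ·h_c·A = 8.5347 × 6.631 × 2.53354 = 143.382 kN.
I_c = (π/8 − 8/(9π))·r⁴ = 0.109757 × 1.27⁴ = 0.285527 m⁴.
Centre of pressure: y_p = y_c + I_c/(y_c·A) = 6.631 + 0.285527/(6.631 × 2.53354) = 6.631 + 0.0169958 = 6.648 m along the plane.

h_p = 6.65 m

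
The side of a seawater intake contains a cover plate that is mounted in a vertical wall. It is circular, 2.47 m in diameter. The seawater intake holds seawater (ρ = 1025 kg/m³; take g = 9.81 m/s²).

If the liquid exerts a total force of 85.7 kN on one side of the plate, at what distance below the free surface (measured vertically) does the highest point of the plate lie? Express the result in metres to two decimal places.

d_top ≈ 0.54 m

γ = ρg = 1025 × 9.81 / 1000 = 10.05525 kN/m³.
A = π(1.235)² = 4.79164 m².
From F = γ·h_c·A, the centroid depth is h_c = 85.7/(10.05525 × 4.79164) = 1.7787 m.
The centroid is at the centre, 1.235 m below the top of the plate, so the highest point sits at h_top = 1.7787 − 1.235 = 0.5437 m below the surface.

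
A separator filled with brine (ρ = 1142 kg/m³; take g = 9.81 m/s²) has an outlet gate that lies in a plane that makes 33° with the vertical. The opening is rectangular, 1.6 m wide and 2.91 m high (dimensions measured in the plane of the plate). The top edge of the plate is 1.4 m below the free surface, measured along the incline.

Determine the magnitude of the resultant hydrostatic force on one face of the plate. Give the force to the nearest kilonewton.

F ≈ 125 kN

γ = ρg = 1142 × 9.81 / 1000 = 11.20302 kN/m³.
The plate makes 33° with the vertical, i.e. θ = 90° − 33° = 57° to the horizontal. Measuring y along the incline from the free-surface line, vertical depth h = y·sinθ with sinθ = 0.838671.
The centroid lies 2.91/2 = 1.455 m below the top edge, so y_c = 1.4 + 1.455 = 2.855 m and h_c = 2.855 × 0.838671 = 2.39441 m.
A = 1.6 × 2.91 = 4.656 m².
Resultant F = γ·h_c·A = 11.20302 × 2.39441 × 4.656 = 124.895 kN.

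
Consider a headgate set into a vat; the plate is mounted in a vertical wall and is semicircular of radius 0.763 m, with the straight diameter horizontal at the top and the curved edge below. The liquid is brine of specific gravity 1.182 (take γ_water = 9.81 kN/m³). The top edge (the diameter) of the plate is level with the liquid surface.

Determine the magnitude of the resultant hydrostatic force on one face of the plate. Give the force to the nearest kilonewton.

F ≈ 3 kN

γ = 1.182 × 9.81 = 11.59542 kN/m³.
The centroid of a semicircle lies 4r/(3π) = 0.323827 m from the diameter, here below the top edge, so the centroid depth is h_c = 0.323827 m.
A = πr²/2 = π × 0.763²/2 = 0.914469 m².
Resultant F = γ·h_c·A = 11.59542 × 0.323827 × 0.914469 = 3.43375 kN.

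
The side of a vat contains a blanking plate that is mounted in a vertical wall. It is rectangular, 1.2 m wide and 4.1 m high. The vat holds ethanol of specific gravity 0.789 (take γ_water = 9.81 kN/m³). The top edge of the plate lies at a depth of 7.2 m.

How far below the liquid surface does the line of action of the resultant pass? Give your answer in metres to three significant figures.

h_p = 9.40 m

γ = 0.789 × 9.81 = 7.74009 kN/m³.
The centroid lies 4.1/2 = 2.05 m below the top edge, so the centroid depth is h_c = 7.2 + 2.05 = 9.25 m.
A = 1.2 × 4.1 = 4.92 m².
Resultant F = γ·h_c·A = 7.74009 × 9.25 × 4.92 = 352.251 kN.
I_c = b·h³/12 = 1.2 × 4.1³/12 = 6.8921 m⁴.
Centre of pressure: y_p = y_c + I_c/(y_c·A) = 9.25 + 6.8921/(9.25 × 4.92) = 9.25 + 0.151441 = 9.40144 m along the plane.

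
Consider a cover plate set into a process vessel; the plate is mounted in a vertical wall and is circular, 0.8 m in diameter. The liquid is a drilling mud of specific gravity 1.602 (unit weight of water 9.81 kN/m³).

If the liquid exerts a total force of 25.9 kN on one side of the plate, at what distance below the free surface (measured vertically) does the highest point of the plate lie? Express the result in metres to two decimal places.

d_top ≈ 2.88 m

γ = 1.602 × 9.81 = 15.71562 kN/m³.
A = π(0.4)² = 0.502655 m².
From F = γ·h_c·A, the centroid depth is h_c = 25.9/(15.71562 × 0.502655) = 3.27867 m.
The centroid is at the centre, 0.4 m below the top of the plate, so the highest point sits at h_top = 3.27867 − 0.4 = 2.87867 m below the surface.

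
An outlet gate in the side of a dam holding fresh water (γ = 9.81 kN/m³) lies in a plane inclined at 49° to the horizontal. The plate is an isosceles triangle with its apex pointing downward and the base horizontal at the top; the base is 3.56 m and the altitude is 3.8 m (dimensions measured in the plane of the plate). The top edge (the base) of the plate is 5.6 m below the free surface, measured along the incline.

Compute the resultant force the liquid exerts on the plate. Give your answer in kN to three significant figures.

γ = 9.81 kN/m³.
Let θ = 49° be the plate's angle to the horizontal; measure y along the incline from where the plane meets the free surface. Vertical depth h = y·sinθ with sinθ = 0.754710.
With the apex down, the centroid sits h/3 = 3.8/3 = 1.26667 m below the base (the top edge), so y_c = 5.6 + 1.26667 = 6.86667 m and h_c = 6.86667 × 0.754710 = 5.18234 m.
A = ½ × 3.56 × 3.8 = 6.764 m².
Resultant F = γ·h_c·A = 9.81 × 5.18234 × 6.764 = 343.873 kN.

F ≈ 344 kN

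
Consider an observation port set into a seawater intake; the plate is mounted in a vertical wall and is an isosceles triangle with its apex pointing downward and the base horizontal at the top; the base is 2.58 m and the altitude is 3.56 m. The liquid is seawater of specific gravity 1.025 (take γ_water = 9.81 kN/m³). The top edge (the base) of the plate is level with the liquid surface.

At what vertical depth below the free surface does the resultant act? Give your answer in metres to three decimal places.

h_p = 1.780 m

γ = 1.025 × 9.81 = 10.05525 kN/m³.
With the apex down, the centroid sits h/3 = 3.56/3 = 1.18667 m below the base (the top edge), so the centroid depth is h_c = 1.18667 m.
A = ½ × 2.58 × 3.56 = 4.5924 m².
Resultant F = γ·h_c·A = 10.05525 × 1.18667 × 4.5924 = 54.7977 kN.
I_c = b·h³/36 = 2.58 × 3.56³/36 = 3.23346 m⁴.
Centre of pressure: y_p = y_c + I_c/(y_c·A) = 1.18667 + 3.23346/(1.18667 × 4.5924) = 1.18667 + 0.593332 = 1.78 m along the plane.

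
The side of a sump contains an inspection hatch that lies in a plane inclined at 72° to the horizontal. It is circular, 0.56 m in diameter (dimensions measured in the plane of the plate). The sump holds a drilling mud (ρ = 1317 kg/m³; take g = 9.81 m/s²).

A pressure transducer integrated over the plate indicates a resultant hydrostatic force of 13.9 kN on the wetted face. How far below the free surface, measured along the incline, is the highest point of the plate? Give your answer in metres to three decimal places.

γ = ρg = 1317 × 9.81 / 1000 = 12.91977 kN/m³.
A = π(0.28)² = 0.246301 m².
From F = γ·h_c·A, the centroid depth is h_c = 13.9/(12.91977 × 0.246301) = 4.36811 m.
Let θ = 72° be the plate's angle to the horizontal; measure y along the incline from where the plane meets the free surface. Vertical depth h = y·sinθ with sinθ = 0.951057.
Along the incline, y_c = h_c/sinθ = 4.36811/0.951057 = 4.5929 m.
The centroid is at the centre, 0.28 m below the top of the plate, so the highest point sits at y_top = 4.5929 − 0.28 = 4.3129 m along the incline.

y_top ≈ 4.313 m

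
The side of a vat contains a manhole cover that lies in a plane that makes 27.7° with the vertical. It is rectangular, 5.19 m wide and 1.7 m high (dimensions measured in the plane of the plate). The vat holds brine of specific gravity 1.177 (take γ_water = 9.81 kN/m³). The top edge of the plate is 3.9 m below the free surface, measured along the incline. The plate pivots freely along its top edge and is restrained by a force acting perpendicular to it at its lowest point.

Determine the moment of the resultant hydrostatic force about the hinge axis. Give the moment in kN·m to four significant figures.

M ≈ 385.9 kN·m

γ = 1.177 × 9.81 = 11.54637 kN/m³.
The plate makes 27.7° with the vertical, i.e. θ = 90° − 27.7° = 62.3° to the horizontal. Measuring y along the incline from the free-surface line, vertical depth h = y·sinθ with sinθ = 0.885394.
The centroid lies 1.7/2 = 0.85 m below the top edge, so y_c = 3.9 + 0.85 = 4.75 m and h_c = 4.75 × 0.885394 = 4.20562 m.
A = 5.19 × 1.7 = 8.823 m².
Resultant F = γ·h_c·A = 11.54637 × 4.20562 × 8.823 = 428.442 kN.
I_c = b·h³/12 = 5.19 × 1.7³/12 = 2.12487 m⁴.
Centre of pressure: y_p = y_c + I_c/(y_c·A) = 4.75 + 2.12487/(4.75 × 8.823) = 4.75 + 0.0507017 = 4.8007 m along the plane.
The resultant acts 0.85 + 0.0507017 = 0.900702 m (along the plate) below the hinge at the top edge, so the moment about the hinge is M = F × 0.900702 = 428.442 × 0.900702 = 385.899 kN·m.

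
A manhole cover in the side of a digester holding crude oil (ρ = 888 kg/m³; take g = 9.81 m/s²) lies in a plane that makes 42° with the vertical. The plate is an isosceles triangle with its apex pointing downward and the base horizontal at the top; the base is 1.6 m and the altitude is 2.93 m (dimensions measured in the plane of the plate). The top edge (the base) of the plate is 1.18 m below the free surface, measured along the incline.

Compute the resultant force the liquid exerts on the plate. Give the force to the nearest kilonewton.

F ≈ 33 kN

γ = ρg = 888 × 9.81 / 1000 = 8.71128 kN/m³.
The plate makes 42° with the vertical, i.e. θ = 90° − 42° = 48° to the horizontal. Measuring y along the incline from the free-surface line, vertical depth h = y·sinθ with sinθ = 0.743145.
With the apex down, the centroid sits h/3 = 2.93/3 = 0.976667 m below the base (the top edge), so y_c = 1.18 + 0.976667 = 2.15667 m and h_c = 2.15667 × 0.743145 = 1.60272 m.
A = ½ × 1.6 × 2.93 = 2.344 m².
Resultant F = γ·h_c·A = 8.71128 × 1.60272 × 2.344 = 32.7263 kN.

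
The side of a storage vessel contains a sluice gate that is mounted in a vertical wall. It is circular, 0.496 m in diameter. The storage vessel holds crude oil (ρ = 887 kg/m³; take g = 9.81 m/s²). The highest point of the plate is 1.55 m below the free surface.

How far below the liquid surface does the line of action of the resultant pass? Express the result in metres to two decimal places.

γ = ρg = 887 × 9.81 / 1000 = 8.70147 kN/m³.
The centroid is at the centre, 0.248 m below the top of the plate, so the centroid depth is h_c = 1.55 + 0.248 = 1.798 m.
A = π(0.248)² = 0.193221 m².
Resultant F = γ·h_c·A = 8.70147 × 1.798 × 0.193221 = 3.02299 kN.
I_c = πr⁴/4 = π × 0.248⁴/4 = 0.00297096 m⁴.
Centre of pressure: y_p = y_c + I_c/(y_c·A) = 1.798 + 0.00297096/(1.798 × 0.193221) = 1.798 + 0.00855171 = 1.80655 m along the plane.

h_p = 1.81 m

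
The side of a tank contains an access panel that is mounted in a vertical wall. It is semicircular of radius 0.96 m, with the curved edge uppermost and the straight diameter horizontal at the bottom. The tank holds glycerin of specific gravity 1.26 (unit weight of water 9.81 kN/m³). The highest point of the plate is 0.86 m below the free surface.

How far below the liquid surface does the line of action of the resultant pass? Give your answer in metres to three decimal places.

h_p = 1.458 m

γ = 1.26 × 9.81 = 12.3606 kN/m³.
The centroid lies 4r/(3π) = 0.407437 m above the diameter, so r − 4r/(3π) = 0.96 − 0.407437 = 0.552563 m below the topmost point, so the centroid depth is h_c = 0.86 + 0.552563 = 1.41256 m.
A = πr²/2 = π × 0.96²/2 = 1.44765 m².
Resultant F = γ·h_c·A = 12.3606 × 1.41256 × 1.44765 = 25.2761 kN.
I_c = (π/8 − 8/(9π))·r⁴ = 0.109757 × 0.96⁴ = 0.0932217 m⁴.
Centre of pressure: y_p = y_c + I_c/(y_c·A) = 1.41256 + 0.0932217/(1.41256 × 1.44765) = 1.41256 + 0.0455876 = 1.45815 m along the plane.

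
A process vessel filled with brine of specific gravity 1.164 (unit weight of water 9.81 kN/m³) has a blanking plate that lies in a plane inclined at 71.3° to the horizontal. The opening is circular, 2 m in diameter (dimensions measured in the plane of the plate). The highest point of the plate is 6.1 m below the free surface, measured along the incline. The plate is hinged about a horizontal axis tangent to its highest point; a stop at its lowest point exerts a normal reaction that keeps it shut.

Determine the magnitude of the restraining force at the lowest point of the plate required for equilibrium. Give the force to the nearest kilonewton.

P ≈ 125 kN

γ = 1.164 × 9.81 = 11.41884 kN/m³.
Let θ = 71.3° be the plate's angle to the horizontal; measure y along the incline from where the plane meets the free surface. Vertical depth h = y·sinθ with sinθ = 0.947210.
The centroid is at the centre, 1 m below the top of the plate, so y_c = 6.1 + 1 = 7.1 m and h_c = 7.1 × 0.947210 = 6.72519 m.
A = π(1)² = 3.14159 m².
Resultant F = γ·h_c·A = 11.41884 × 6.72519 × 3.14159 = 241.255 kN.
I_c = πr⁴/4 = π × 1⁴/4 = 0.785398 m⁴.
Centre of pressure: y_p = y_c + I_c/(y_c·A) = 7.1 + 0.785398/(7.1 × 3.14159) = 7.1 + 0.0352113 = 7.13521 m along the plane.
The resultant acts 1 + 0.0352113 = 1.03521 m (along the plate) below the hinge at the top edge, so the moment about the hinge is M = F × 1.03521 = 241.255 × 1.03521 = 249.75 kN·m.
A normal force at the bottom, 2 m from the hinge, must supply this moment: P = 249.75/2 = 124.875 kN.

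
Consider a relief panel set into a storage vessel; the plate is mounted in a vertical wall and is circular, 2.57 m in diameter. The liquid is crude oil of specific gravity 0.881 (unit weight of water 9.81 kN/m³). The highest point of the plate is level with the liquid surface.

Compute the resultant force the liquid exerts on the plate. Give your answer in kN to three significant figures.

γ = 0.881 × 9.81 = 8.64261 kN/m³.
The centroid is at the centre, 1.285 m below the top of the plate, so the centroid depth is h_c = 1.285 m.
A = π(1.285)² = 5.18748 m².
Resultant F = γ·h_c·A = 8.64261 × 1.285 × 5.18748 = 57.6109 kN.

F ≈ 57.6 kN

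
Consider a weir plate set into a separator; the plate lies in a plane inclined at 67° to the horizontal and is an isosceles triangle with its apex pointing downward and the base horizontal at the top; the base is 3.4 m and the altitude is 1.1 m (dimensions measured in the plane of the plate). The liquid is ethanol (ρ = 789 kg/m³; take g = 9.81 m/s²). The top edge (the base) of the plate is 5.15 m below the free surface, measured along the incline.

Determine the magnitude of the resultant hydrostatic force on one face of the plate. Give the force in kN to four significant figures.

γ = ρg = 789 × 9.81 / 1000 = 7.74009 kN/m³.
Let θ = 67° be the plate's angle to the horizontal; measure y along the incline from where the plane meets the free surface. Vertical depth h = y·sinθ with sinθ = 0.920505.
With the apex down, the centroid sits h/3 = 1.1/3 = 0.366667 m below the base (the top edge), so y_c = 5.15 + 0.366667 = 5.51667 m and h_c = 5.51667 × 0.920505 = 5.07812 m.
A = ½ × 3.4 × 1.1 = 1.87 m².
Resultant F = γ·h_c·A = 7.74009 × 5.07812 × 1.87 = 73.5005 kN.

F ≈ 73.50 kN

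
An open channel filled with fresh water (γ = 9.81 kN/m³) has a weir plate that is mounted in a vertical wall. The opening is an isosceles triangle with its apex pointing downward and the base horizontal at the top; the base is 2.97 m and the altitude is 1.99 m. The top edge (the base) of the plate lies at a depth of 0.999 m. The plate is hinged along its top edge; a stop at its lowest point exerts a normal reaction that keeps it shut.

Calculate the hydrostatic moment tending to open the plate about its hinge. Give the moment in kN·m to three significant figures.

M ≈ 38.3 kN·m

γ = 9.81 kN/m³.
With the apex down, the centroid sits h/3 = 1.99/3 = 0.663333 m below the base (the top edge), so the centroid depth is h_c = 0.999 + 0.663333 = 1.66233 m.
A = ½ × 2.97 × 1.99 = 2.95515 m².
Resultant F = γ·h_c·A = 9.81 × 1.66233 × 2.95515 = 48.191 kN.
I_c = b·h³/36 = 2.97 × 1.99³/36 = 0.650149 m⁴.
Centre of pressure: y_p = y_c + I_c/(y_c·A) = 1.66233 + 0.650149/(1.66233 × 2.95515) = 1.66233 + 0.132348 = 1.79468 m along the plane.
The resultant acts 0.663333 + 0.132348 = 0.795681 m (along the plate) below the hinge at the top edge, so the moment about the hinge is M = F × 0.795681 = 48.191 × 0.795681 = 38.3447 kN·m.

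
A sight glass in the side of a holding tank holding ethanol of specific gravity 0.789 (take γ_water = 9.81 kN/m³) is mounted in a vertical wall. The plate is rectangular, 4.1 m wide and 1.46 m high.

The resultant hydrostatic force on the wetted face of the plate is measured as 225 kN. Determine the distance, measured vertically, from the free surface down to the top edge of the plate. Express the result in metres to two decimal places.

γ = 0.789 × 9.81 = 7.74009 kN/m³.
A = 4.1 × 1.46 = 5.986 m².
From F = γ·h_c·A, the centroid depth is h_c = 225/(7.74009 × 5.986) = 4.85624 m.
The centroid lies 1.46/2 = 0.73 m below the top edge, so the top edge sits at h_top = 4.85624 − 0.73 = 4.12624 m below the surface.

d_top ≈ 4.13 m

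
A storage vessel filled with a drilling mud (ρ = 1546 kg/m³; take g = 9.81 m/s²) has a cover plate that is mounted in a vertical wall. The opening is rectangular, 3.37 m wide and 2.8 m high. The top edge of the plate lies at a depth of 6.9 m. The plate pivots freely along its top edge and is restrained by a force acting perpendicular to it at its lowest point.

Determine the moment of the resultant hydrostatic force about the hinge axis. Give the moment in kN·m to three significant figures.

M ≈ 1760 kN·m

γ = ρg = 1546 × 9.81 / 1000 = 15.16626 kN/m³.
The centroid lies 2.8/2 = 1.4 m below the top edge, so the centroid depth is h_c = 6.9 + 1.4 = 8.3 m.
A = 3.37 × 2.8 = 9.436 m².
Resultant F = γ·h_c·A = 15.16626 × 8.3 × 9.436 = 1187.8 kN.
I_c = b·h³/12 = 3.37 × 2.8³/12 = 6.16485 m⁴.
Centre of pressure: y_p = y_c + I_c/(y_c·A) = 8.3 + 6.16485/(8.3 × 9.436) = 8.3 + 0.0787148 = 8.37871 m along the plane.
The resultant acts 1.4 + 0.0787148 = 1.47871 m (along the plate) below the hinge at the top edge, so the moment about the hinge is M = F × 1.47871 = 1187.8 × 1.47871 = 1756.41 kN·m.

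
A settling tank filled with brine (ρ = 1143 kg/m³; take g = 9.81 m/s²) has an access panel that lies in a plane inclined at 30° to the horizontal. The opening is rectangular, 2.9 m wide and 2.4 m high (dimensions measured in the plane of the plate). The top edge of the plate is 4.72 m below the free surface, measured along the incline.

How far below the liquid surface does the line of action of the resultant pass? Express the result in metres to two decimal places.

γ = ρg = 1143 × 9.81 / 1000 = 11.21283 kN/m³.
Let θ = 30° be the plate's angle to the horizontal; measure y along the incline from where the plane meets the free surface. Vertical depth h = y·sinθ with sinθ = 0.500000.
The centroid lies 2.4/2 = 1.2 m below the top edge, so y_c = 4.72 + 1.2 = 5.92 m and h_c = 5.92 × 0.500000 = 2.96 m.
A = 2.9 × 2.4 = 6.96 m².
Resultant F = γ·h_c·A = 11.21283 × 2.96 × 6.96 = 231.002 kN.
I_c = b·h³/12 = 2.9 × 2.4³/12 = 3.3408 m⁴.
Centre of pressure: y_p = y_c + I_c/(y_c·A) = 5.92 + 3.3408/(5.92 × 6.96) = 5.92 + 0.0810811 = 6.00108 m along the plane.
Vertically, h_p = y_p·sinθ = 6.00108 × 0.500000 = 3.00054 m.

h_p = 3.00 m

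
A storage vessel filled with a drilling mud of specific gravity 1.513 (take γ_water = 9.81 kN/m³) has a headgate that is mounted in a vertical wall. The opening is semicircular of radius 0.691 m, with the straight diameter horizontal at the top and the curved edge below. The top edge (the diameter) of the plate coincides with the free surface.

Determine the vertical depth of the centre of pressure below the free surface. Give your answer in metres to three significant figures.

γ = 1.513 × 9.81 = 14.84253 kN/m³.
The centroid of a semicircle lies 4r/(3π) = 0.29327 m from the diameter, here below the top edge, so the centroid depth is h_c = 0.29327 m.
A = πr²/2 = π × 0.691²/2 = 0.750025 m².
Resultant F = γ·h_c·A = 14.84253 × 0.29327 × 0.750025 = 3.26476 kN.
I_c = (π/8 − 8/(9π))·r⁴ = 0.109757 × 0.691⁴ = 0.0250233 m⁴.
Centre of pressure: y_p = y_c + I_c/(y_c·A) = 0.29327 + 0.0250233/(0.29327 × 0.750025) = 0.29327 + 0.113763 = 0.407033 m along the plane.

h_p = 0.407 m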